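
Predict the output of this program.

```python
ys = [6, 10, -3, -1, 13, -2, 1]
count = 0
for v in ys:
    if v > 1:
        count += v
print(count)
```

v=6: >1, count = 0+6 = 6
v=10: >1, count = 6+10 = 16
v=-3: not >1
v=-1: not >1
v=13: >1, count = 16+13 = 29
v=-2: not >1
v=1: not >1

29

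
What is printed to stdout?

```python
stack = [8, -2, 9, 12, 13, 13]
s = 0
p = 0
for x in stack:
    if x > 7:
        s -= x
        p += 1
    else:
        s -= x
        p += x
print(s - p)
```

x=8: >7, s = 0-8 = -8; p=1
x=-2: not >7, s = (-8)-(-2) = -6; p=-1
x=9: >7, s = (-6)-9 = -15; p=0
x=12: >7, s = (-15)-12 = -27; p=1
x=13: >7, s = (-27)-13 = -40; p=2
x=13: >7, s = (-40)-13 = -53; p=3
s-p = (-53)-3 = -56

-56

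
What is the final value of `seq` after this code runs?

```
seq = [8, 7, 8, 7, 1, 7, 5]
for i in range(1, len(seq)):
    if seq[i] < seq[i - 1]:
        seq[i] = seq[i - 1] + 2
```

[8, 10, 12, 14, 16, 18, 20]

i=1: 7<8, seq[1] = 8+2 = 10 → [8, 10, 8, 7, 1, 7, 5]
i=2: 8<10, seq[2] = 10+2 = 12 → [8, 10, 12, 7, 1, 7, 5]
i=3: 7<12, seq[3] = 12+2 = 14 → [8, 10, 12, 14, 1, 7, 5]
i=4: 1<14, seq[4] = 14+2 = 16 → [8, 10, 12, 14, 16, 7, 5]
i=5: 7<16, seq[5] = 16+2 = 18 → [8, 10, 12, 14, 16, 18, 5]
i=6: 5<18, seq[6] = 18+2 = 20 → [8, 10, 12, 14, 16, 18, 20]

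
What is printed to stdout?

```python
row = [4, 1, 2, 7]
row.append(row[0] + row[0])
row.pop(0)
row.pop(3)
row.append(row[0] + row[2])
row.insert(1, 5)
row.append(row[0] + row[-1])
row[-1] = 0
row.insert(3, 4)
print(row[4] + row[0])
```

8

append row[0]+row[0] = 4+4 = 8 → [4, 1, 2, 7, 8]
pop(0) removes 4 → [1, 2, 7, 8]
pop(3) removes 8 → [1, 2, 7]
append row[0]+row[2] = 1+7 = 8 → [1, 2, 7, 8]
insert 5 at 1 → [1, 5, 2, 7, 8]
append row[0]+row[-1] = 1+8 = 9 → [1, 5, 2, 7, 8, 9]
row[-1] = 0 → [1, 5, 2, 7, 8, 0]
insert 4 at 3 → [1, 5, 2, 4, 7, 8, 0]
row[4]+row[0] = 7+1 = 8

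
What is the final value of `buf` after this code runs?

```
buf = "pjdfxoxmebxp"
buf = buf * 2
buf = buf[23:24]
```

'p'

repeat ×2 → 'pjdfxoxmebxppjdfxoxmebxp'
slice [23:24] → 'p'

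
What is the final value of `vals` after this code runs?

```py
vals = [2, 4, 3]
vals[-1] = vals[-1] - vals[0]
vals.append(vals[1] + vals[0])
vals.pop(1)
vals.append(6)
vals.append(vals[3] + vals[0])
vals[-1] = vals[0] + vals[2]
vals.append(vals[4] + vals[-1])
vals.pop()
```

vals[-1] = vals[-1]-vals[0] = 3-2 = 1 → [2, 4, 1]
append vals[1]+vals[0] = 4+2 = 6 → [2, 4, 1, 6]
pop(1) removes 4 → [2, 1, 6]
append 6 → [2, 1, 6, 6]
append vals[3]+vals[0] = 6+2 = 8 → [2, 1, 6, 6, 8]
vals[-1] = vals[0]+vals[2] = 2+6 = 8 → [2, 1, 6, 6, 8]
append vals[4]+vals[-1] = 8+8 = 16 → [2, 1, 6, 6, 8, 16]
pop() removes 16 → [2, 1, 6, 6, 8]

[2, 1, 6, 6, 8]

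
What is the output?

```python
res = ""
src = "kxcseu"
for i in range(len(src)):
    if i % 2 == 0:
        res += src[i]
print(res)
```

kce

i=0: add 'k' → 'k'
i=1: skip
i=2: add 'c' → 'kc'
i=3: skip
i=4: add 'e' → 'kce'
i=5: skip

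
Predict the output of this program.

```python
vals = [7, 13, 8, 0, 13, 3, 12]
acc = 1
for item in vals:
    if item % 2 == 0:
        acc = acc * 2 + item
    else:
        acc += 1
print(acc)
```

item=7: not even, acc = 1+1 = 2
item=13: not even, acc = 2+1 = 3
item=8: even, acc = 3*2+8 = 14
item=0: even, acc = 14*2+0 = 28
item=13: not even, acc = 28+1 = 29
item=3: not even, acc = 29+1 = 30
item=12: even, acc = 30*2+12 = 72

72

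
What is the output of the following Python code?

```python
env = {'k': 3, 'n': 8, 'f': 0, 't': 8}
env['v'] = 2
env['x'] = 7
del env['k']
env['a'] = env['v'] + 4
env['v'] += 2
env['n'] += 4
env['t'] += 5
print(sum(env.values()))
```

42

env['v'] = 2 → {'k': 3, 'n': 8, 'f': 0, 't': 8, 'v': 2}
env['x'] = 7 → {'k': 3, 'n': 8, 'f': 0, 't': 8, 'v': 2, 'x': 7}
del 'k' → {'n': 8, 'f': 0, 't': 8, 'v': 2, 'x': 7}
env['a'] = env['v']+4 = 6 → {'n': 8, 'f': 0, 't': 8, 'v': 2, 'x': 7, 'a': 6}
env['v'] = 2+2 = 4 → {'n': 8, 'f': 0, 't': 8, 'v': 4, 'x': 7, 'a': 6}
env['n'] = 8+4 = 12 → {'n': 12, 'f': 0, 't': 8, 'v': 4, 'x': 7, 'a': 6}
env['t'] = 8+5 = 13 → {'n': 12, 'f': 0, 't': 13, 'v': 4, 'x': 7, 'a': 6}
sum of values = 42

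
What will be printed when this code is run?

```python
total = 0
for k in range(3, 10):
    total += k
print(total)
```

42

k=3: total = 0+3 = 3
k=4: total = 3+4 = 7
k=5: total = 7+5 = 12
k=6: total = 12+6 = 18
k=7: total = 18+7 = 25
k=8: total = 25+8 = 33
k=9: total = 33+9 = 42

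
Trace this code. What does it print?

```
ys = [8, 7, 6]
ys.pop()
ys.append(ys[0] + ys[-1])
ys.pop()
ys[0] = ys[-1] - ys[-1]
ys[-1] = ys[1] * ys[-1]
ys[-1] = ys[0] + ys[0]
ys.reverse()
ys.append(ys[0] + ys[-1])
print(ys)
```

pop() removes 6 → [8, 7]
append ys[0]+ys[-1] = 8+7 = 15 → [8, 7, 15]
pop() removes 15 → [8, 7]
ys[0] = ys[-1]-ys[-1] = 7-7 = 0 → [0, 7]
ys[-1] = ys[1]*ys[-1] = 7*7 = 49 → [0, 49]
ys[-1] = ys[0]+ys[0] = 0+0 = 0 → [0, 0]
reverse → [0, 0]
append ys[0]+ys[-1] = 0+0 = 0 → [0, 0, 0]

[0, 0, 0]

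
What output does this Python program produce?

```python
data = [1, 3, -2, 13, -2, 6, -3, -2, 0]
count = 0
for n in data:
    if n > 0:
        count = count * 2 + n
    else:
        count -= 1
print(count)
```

43

n=1: >0, count = 0*2+1 = 1
n=3: >0, count = 1*2+3 = 5
n=-2: not >0, count = 5-1 = 4
n=13: >0, count = 4*2+13 = 21
n=-2: not >0, count = 21-1 = 20
n=6: >0, count = 20*2+6 = 46
n=-3: not >0, count = 46-1 = 45
n=-2: not >0, count = 45-1 = 44
n=0: not >0, count = 44-1 = 43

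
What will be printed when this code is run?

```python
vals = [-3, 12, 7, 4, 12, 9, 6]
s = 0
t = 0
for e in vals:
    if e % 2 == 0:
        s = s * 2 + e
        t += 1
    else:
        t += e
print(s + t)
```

e=-3: not even; t=-3
e=12: even, s = 0*2+12 = 12; t=-2
e=7: not even; t=5
e=4: even, s = 12*2+4 = 28; t=6
e=12: even, s = 28*2+12 = 68; t=7
e=9: not even; t=16
e=6: even, s = 68*2+6 = 142; t=17
s+t = 142+17 = 159

159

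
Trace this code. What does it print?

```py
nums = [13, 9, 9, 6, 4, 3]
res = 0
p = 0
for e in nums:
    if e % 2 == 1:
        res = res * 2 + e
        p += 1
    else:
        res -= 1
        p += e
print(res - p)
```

e=13: odd, res = 0*2+13 = 13; p=1
e=9: odd, res = 13*2+9 = 35; p=2
e=9: odd, res = 35*2+9 = 79; p=3
e=6: not odd, res = 79-1 = 78; p=9
e=4: not odd, res = 78-1 = 77; p=13
e=3: odd, res = 77*2+3 = 157; p=14
res-p = 157-14 = 143

143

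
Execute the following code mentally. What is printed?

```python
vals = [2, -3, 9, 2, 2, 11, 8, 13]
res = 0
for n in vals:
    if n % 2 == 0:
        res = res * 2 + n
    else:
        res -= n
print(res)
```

-47

n=2: even, res = 0*2+2 = 2
n=-3: not even, res = 2-(-3) = 5
n=9: not even, res = 5-9 = -4
n=2: even, res = (-4)*2+2 = -6
n=2: even, res = (-6)*2+2 = -10
n=11: not even, res = (-10)-11 = -21
n=8: even, res = (-21)*2+8 = -34
n=13: not even, res = (-34)-13 = -47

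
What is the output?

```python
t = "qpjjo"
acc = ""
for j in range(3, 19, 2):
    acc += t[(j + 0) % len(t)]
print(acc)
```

j=3: add t[3]='j' → 'j'
j=5: add t[0]='q' → 'jq'
j=7: add t[2]='j' → 'jqj'
j=9: add t[4]='o' → 'jqjo'
j=11: add t[1]='p' → 'jqjop'
j=13: add t[3]='j' → 'jqjopj'
j=15: add t[0]='q' → 'jqjopjq'
j=17: add t[2]='j' → 'jqjopjqj'

jqjopjqj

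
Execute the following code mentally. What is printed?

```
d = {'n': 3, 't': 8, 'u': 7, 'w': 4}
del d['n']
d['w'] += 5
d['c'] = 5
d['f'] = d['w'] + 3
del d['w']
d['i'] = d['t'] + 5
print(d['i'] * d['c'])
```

del 'n' → {'t': 8, 'u': 7, 'w': 4}
d['w'] = 4+5 = 9 → {'t': 8, 'u': 7, 'w': 9}
d['c'] = 5 → {'t': 8, 'u': 7, 'w': 9, 'c': 5}
d['f'] = d['w']+3 = 12 → {'t': 8, 'u': 7, 'w': 9, 'c': 5, 'f': 12}
del 'w' → {'t': 8, 'u': 7, 'c': 5, 'f': 12}
d['i'] = d['t']+5 = 13 → {'t': 8, 'u': 7, 'c': 5, 'f': 12, 'i': 13}
d['i']*d['c'] = 13*5 = 65

65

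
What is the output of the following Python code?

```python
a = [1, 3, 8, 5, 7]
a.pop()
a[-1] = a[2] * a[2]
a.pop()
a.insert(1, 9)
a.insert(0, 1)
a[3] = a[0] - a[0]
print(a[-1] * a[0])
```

pop() removes 7 → [1, 3, 8, 5]
a[-1] = a[2]*a[2] = 8*8 = 64 → [1, 3, 8, 64]
pop() removes 64 → [1, 3, 8]
insert 9 at 1 → [1, 9, 3, 8]
insert 1 at 0 → [1, 1, 9, 3, 8]
a[3] = a[0]-a[0] = 1-1 = 0 → [1, 1, 9, 0, 8]
a[-1]*a[0] = 8*1 = 8

8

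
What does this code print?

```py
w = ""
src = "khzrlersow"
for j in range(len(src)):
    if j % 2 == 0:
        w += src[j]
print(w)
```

kzlro

j=0: add 'k' → 'k'
j=1: skip
j=2: add 'z' → 'kz'
j=3: skip
j=4: add 'l' → 'kzl'
j=5: skip
j=6: add 'r' → 'kzlr'
j=7: skip
j=8: add 'o' → 'kzlro'
j=9: skip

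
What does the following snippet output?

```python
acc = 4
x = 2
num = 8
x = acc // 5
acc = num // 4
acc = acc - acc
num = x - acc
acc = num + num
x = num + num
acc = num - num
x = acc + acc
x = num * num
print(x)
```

0

x = 4//5 = 0
acc = 8//4 = 2
acc = 2-2 = 0
num = 0-0 = 0
acc = 0+0 = 0
x = 0+0 = 0
acc = 0-0 = 0
x = 0+0 = 0
x = 0*0 = 0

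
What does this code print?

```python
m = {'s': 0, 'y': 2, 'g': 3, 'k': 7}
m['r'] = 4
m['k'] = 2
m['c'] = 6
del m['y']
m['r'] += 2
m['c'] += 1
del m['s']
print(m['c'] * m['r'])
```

m['r'] = 4 → {'s': 0, 'y': 2, 'g': 3, 'k': 7, 'r': 4}
m['k'] = 2 → {'s': 0, 'y': 2, 'g': 3, 'k': 2, 'r': 4}
m['c'] = 6 → {'s': 0, 'y': 2, 'g': 3, 'k': 2, 'r': 4, 'c': 6}
del 'y' → {'s': 0, 'g': 3, 'k': 2, 'r': 4, 'c': 6}
m['r'] = 4+2 = 6 → {'s': 0, 'g': 3, 'k': 2, 'r': 6, 'c': 6}
m['c'] = 6+1 = 7 → {'s': 0, 'g': 3, 'k': 2, 'r': 6, 'c': 7}
del 's' → {'g': 3, 'k': 2, 'r': 6, 'c': 7}
m['c']*m['r'] = 7*6 = 42

42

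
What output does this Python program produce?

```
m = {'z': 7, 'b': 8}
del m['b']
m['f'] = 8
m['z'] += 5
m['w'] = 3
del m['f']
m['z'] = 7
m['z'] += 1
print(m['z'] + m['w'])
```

11

del 'b' → {'z': 7}
m['f'] = 8 → {'z': 7, 'f': 8}
m['z'] = 7+5 = 12 → {'z': 12, 'f': 8}
m['w'] = 3 → {'z': 12, 'f': 8, 'w': 3}
del 'f' → {'z': 12, 'w': 3}
m['z'] = 7 → {'z': 7, 'w': 3}
m['z'] = 7+1 = 8 → {'z': 8, 'w': 3}
m['z']+m['w'] = 8+3 = 11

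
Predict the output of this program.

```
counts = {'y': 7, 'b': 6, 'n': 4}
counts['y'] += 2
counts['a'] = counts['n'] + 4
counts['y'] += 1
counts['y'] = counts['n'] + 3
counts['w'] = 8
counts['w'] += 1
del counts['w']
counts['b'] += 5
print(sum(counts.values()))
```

counts['y'] = 7+2 = 9 → {'y': 9, 'b': 6, 'n': 4}
counts['a'] = counts['n']+4 = 8 → {'y': 9, 'b': 6, 'n': 4, 'a': 8}
counts['y'] = 9+1 = 10 → {'y': 10, 'b': 6, 'n': 4, 'a': 8}
counts['y'] = counts['n']+3 = 7 → {'y': 7, 'b': 6, 'n': 4, 'a': 8}
counts['w'] = 8 → {'y': 7, 'b': 6, 'n': 4, 'a': 8, 'w': 8}
counts['w'] = 8+1 = 9 → {'y': 7, 'b': 6, 'n': 4, 'a': 8, 'w': 9}
del 'w' → {'y': 7, 'b': 6, 'n': 4, 'a': 8}
counts['b'] = 6+5 = 11 → {'y': 7, 'b': 11, 'n': 4, 'a': 8}
sum of values = 30

30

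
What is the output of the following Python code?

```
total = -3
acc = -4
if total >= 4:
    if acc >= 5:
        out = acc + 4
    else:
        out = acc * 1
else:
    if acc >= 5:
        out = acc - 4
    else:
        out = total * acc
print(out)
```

12

total=-3, acc=-4
total >= 4 is False; acc >= 5 is False
→ out = total * acc = 12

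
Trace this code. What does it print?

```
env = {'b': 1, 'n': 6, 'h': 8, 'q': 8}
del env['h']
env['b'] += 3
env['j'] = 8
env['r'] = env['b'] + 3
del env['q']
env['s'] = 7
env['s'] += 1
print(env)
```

del 'h' → {'b': 1, 'n': 6, 'q': 8}
env['b'] = 1+3 = 4 → {'b': 4, 'n': 6, 'q': 8}
env['j'] = 8 → {'b': 4, 'n': 6, 'q': 8, 'j': 8}
env['r'] = env['b']+3 = 7 → {'b': 4, 'n': 6, 'q': 8, 'j': 8, 'r': 7}
del 'q' → {'b': 4, 'n': 6, 'j': 8, 'r': 7}
env['s'] = 7 → {'b': 4, 'n': 6, 'j': 8, 'r': 7, 's': 7}
env['s'] = 7+1 = 8 → {'b': 4, 'n': 6, 'j': 8, 'r': 7, 's': 8}

{'b': 4, 'n': 6, 'j': 8, 'r': 7, 's': 8}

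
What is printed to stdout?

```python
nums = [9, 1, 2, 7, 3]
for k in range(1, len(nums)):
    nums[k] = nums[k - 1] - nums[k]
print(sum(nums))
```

18

k=1: nums[1] = 9-1 = 8 → [9, 8, 2, 7, 3]
k=2: nums[2] = 8-2 = 6 → [9, 8, 6, 7, 3]
k=3: nums[3] = 6-7 = -1 → [9, 8, 6, -1, 3]
k=4: nums[4] = (-1)-3 = -4 → [9, 8, 6, -1, -4]
sum = 18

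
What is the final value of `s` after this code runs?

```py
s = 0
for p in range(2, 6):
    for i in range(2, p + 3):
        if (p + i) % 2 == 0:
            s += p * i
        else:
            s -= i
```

130

p=2,i=2: even sum, s = 0+4 = 4
p=2,i=3: odd sum, s = 4-3 = 1
p=2,i=4: even sum, s = 1+8 = 9
p=3,i=2: odd sum, s = 9-2 = 7
p=3,i=3: even sum, s = 7+9 = 16
p=3,i=4: odd sum, s = 16-4 = 12
p=3,i=5: even sum, s = 12+15 = 27
p=4,i=2: even sum, s = 27+8 = 35
p=4,i=3: odd sum, s = 35-3 = 32
p=4,i=4: even sum, s = 32+16 = 48
p=4,i=5: odd sum, s = 48-5 = 43
p=4,i=6: even sum, s = 43+24 = 67
p=5,i=2: odd sum, s = 67-2 = 65
p=5,i=3: even sum, s = 65+15 = 80
p=5,i=4: odd sum, s = 80-4 = 76
p=5,i=5: even sum, s = 76+25 = 101
p=5,i=6: odd sum, s = 101-6 = 95
p=5,i=7: even sum, s = 95+35 = 130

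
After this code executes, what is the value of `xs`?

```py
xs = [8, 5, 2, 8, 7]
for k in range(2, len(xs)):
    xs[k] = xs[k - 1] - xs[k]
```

[8, 5, 3, -5, -12]

k=2: xs[2] = 5-2 = 3 → [8, 5, 3, 8, 7]
k=3: xs[3] = 3-8 = -5 → [8, 5, 3, -5, 7]
k=4: xs[4] = (-5)-7 = -12 → [8, 5, 3, -5, -12]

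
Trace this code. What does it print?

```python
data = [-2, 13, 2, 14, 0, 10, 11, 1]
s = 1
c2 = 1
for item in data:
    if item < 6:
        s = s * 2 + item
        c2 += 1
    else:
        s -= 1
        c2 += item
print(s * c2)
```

-371

item=-2: <6, s = 1*2+(-2) = 0; c2=2
item=13: not <6, s = 0-1 = -1; c2=15
item=2: <6, s = (-1)*2+2 = 0; c2=16
item=14: not <6, s = 0-1 = -1; c2=30
item=0: <6, s = (-1)*2+0 = -2; c2=31
item=10: not <6, s = (-2)-1 = -3; c2=41
item=11: not <6, s = (-3)-1 = -4; c2=52
item=1: <6, s = (-4)*2+1 = -7; c2=53
s*c2 = (-7)*53 = -371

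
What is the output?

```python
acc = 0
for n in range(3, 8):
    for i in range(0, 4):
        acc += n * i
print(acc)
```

150

n=3,i=0: acc = 0+0 = 0
n=3,i=1: acc = 0+3 = 3
n=3,i=2: acc = 3+6 = 9
n=3,i=3: acc = 9+9 = 18
n=4,i=0: acc = 18+0 = 18
n=4,i=1: acc = 18+4 = 22
n=4,i=2: acc = 22+8 = 30
n=4,i=3: acc = 30+12 = 42
n=5,i=0: acc = 42+0 = 42
n=5,i=1: acc = 42+5 = 47
n=5,i=2: acc = 47+10 = 57
n=5,i=3: acc = 57+15 = 72
n=6,i=0: acc = 72+0 = 72
n=6,i=1: acc = 72+6 = 78
n=6,i=2: acc = 78+12 = 90
n=6,i=3: acc = 90+18 = 108
n=7,i=0: acc = 108+0 = 108
n=7,i=1: acc = 108+7 = 115
n=7,i=2: acc = 115+14 = 129
n=7,i=3: acc = 129+21 = 150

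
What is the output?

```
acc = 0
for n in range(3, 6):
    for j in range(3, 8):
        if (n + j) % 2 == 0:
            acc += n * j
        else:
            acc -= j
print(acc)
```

125

n=3,j=3: even sum, acc = 0+9 = 9
n=3,j=4: odd sum, acc = 9-4 = 5
n=3,j=5: even sum, acc = 5+15 = 20
n=3,j=6: odd sum, acc = 20-6 = 14
n=3,j=7: even sum, acc = 14+21 = 35
n=4,j=3: odd sum, acc = 35-3 = 32
n=4,j=4: even sum, acc = 32+16 = 48
n=4,j=5: odd sum, acc = 48-5 = 43
n=4,j=6: even sum, acc = 43+24 = 67
n=4,j=7: odd sum, acc = 67-7 = 60
n=5,j=3: even sum, acc = 60+15 = 75
n=5,j=4: odd sum, acc = 75-4 = 71
n=5,j=5: even sum, acc = 71+25 = 96
n=5,j=6: odd sum, acc = 96-6 = 90
n=5,j=7: even sum, acc = 90+35 = 125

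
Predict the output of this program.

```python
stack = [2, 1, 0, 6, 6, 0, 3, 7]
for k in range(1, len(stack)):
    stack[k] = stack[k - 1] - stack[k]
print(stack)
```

k=1: stack[1] = 2-1 = 1 → [2, 1, 0, 6, 6, 0, 3, 7]
k=2: stack[2] = 1-0 = 1 → [2, 1, 1, 6, 6, 0, 3, 7]
k=3: stack[3] = 1-6 = -5 → [2, 1, 1, -5, 6, 0, 3, 7]
k=4: stack[4] = (-5)-6 = -11 → [2, 1, 1, -5, -11, 0, 3, 7]
k=5: stack[5] = (-11)-0 = -11 → [2, 1, 1, -5, -11, -11, 3, 7]
k=6: stack[6] = (-11)-3 = -14 → [2, 1, 1, -5, -11, -11, -14, 7]
k=7: stack[7] = (-14)-7 = -21 → [2, 1, 1, -5, -11, -11, -14, -21]

[2, 1, 1, -5, -11, -11, -14, -21]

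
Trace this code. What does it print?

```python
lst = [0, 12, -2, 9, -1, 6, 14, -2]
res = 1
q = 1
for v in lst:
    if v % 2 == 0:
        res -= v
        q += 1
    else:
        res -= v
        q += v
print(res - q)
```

v=0: even, res = 1-0 = 1; q=2
v=12: even, res = 1-12 = -11; q=3
v=-2: even, res = (-11)-(-2) = -9; q=4
v=9: not even, res = (-9)-9 = -18; q=13
v=-1: not even, res = (-18)-(-1) = -17; q=12
v=6: even, res = (-17)-6 = -23; q=13
v=14: even, res = (-23)-14 = -37; q=14
v=-2: even, res = (-37)-(-2) = -35; q=15
res-q = (-35)-15 = -50

-50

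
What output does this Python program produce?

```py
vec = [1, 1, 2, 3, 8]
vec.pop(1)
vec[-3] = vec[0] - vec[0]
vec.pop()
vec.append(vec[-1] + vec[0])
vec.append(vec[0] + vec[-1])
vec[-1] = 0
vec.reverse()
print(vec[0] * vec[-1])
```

0

pop(1) removes 1 → [1, 2, 3, 8]
vec[-3] = vec[0]-vec[0] = 1-1 = 0 → [1, 0, 3, 8]
pop() removes 8 → [1, 0, 3]
append vec[-1]+vec[0] = 3+1 = 4 → [1, 0, 3, 4]
append vec[0]+vec[-1] = 1+4 = 5 → [1, 0, 3, 4, 5]
vec[-1] = 0 → [1, 0, 3, 4, 0]
reverse → [0, 4, 3, 0, 1]
vec[0]*vec[-1] = 0*1 = 0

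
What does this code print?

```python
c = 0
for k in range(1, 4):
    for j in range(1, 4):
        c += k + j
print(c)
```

36

k=1,j=1: c = 0+2 = 2
k=1,j=2: c = 2+3 = 5
k=1,j=3: c = 5+4 = 9
k=2,j=1: c = 9+3 = 12
k=2,j=2: c = 12+4 = 16
k=2,j=3: c = 16+5 = 21
k=3,j=1: c = 21+4 = 25
k=3,j=2: c = 25+5 = 30
k=3,j=3: c = 30+6 = 36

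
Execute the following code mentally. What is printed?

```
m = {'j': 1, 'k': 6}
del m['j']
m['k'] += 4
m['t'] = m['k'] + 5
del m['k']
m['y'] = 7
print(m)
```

del 'j' → {'k': 6}
m['k'] = 6+4 = 10 → {'k': 10}
m['t'] = m['k']+5 = 15 → {'k': 10, 't': 15}
del 'k' → {'t': 15}
m['y'] = 7 → {'t': 15, 'y': 7}

{'t': 15, 'y': 7}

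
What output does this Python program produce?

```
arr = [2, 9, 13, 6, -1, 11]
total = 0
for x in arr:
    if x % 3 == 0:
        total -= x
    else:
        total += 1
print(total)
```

x=2: not %3==0, total = 0+1 = 1
x=9: %3==0, total = 1-9 = -8
x=13: not %3==0, total = (-8)+1 = -7
x=6: %3==0, total = (-7)-6 = -13
x=-1: not %3==0, total = (-13)+1 = -12
x=11: not %3==0, total = (-12)+1 = -11

-11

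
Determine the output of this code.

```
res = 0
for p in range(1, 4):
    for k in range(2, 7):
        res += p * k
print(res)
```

p=1,k=2: res = 0+2 = 2
p=1,k=3: res = 2+3 = 5
p=1,k=4: res = 5+4 = 9
p=1,k=5: res = 9+5 = 14
p=1,k=6: res = 14+6 = 20
p=2,k=2: res = 20+4 = 24
p=2,k=3: res = 24+6 = 30
p=2,k=4: res = 30+8 = 38
p=2,k=5: res = 38+10 = 48
p=2,k=6: res = 48+12 = 60
p=3,k=2: res = 60+6 = 66
p=3,k=3: res = 66+9 = 75
p=3,k=4: res = 75+12 = 87
p=3,k=5: res = 87+15 = 102
p=3,k=6: res = 102+18 = 120

120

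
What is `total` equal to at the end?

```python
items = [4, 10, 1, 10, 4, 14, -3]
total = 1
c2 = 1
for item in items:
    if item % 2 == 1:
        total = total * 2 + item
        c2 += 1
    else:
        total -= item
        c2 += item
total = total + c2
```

item=4: not odd, total = 1-4 = -3; c2=5
item=10: not odd, total = (-3)-10 = -13; c2=15
item=1: odd, total = (-13)*2+1 = -25; c2=16
item=10: not odd, total = (-25)-10 = -35; c2=26
item=4: not odd, total = (-35)-4 = -39; c2=30
item=14: not odd, total = (-39)-14 = -53; c2=44
item=-3: odd, total = (-53)*2+(-3) = -109; c2=45
total+c2 = (-109)+45 = -64

-64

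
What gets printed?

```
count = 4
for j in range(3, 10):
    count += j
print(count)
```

j=3: count = 4+3 = 7
j=4: count = 7+4 = 11
j=5: count = 11+5 = 16
j=6: count = 16+6 = 22
j=7: count = 22+7 = 29
j=8: count = 29+8 = 37
j=9: count = 37+9 = 46

46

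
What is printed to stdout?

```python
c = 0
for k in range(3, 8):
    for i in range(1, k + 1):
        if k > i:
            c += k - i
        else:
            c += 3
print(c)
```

70

k=3,i=1: 3>1, c = 0+2 = 2
k=3,i=2: 3>2, c = 2+1 = 3
k=3,i=3: not 3>3, c = 3+3 = 6
k=4,i=1: 4>1, c = 6+3 = 9
k=4,i=2: 4>2, c = 9+2 = 11
k=4,i=3: 4>3, c = 11+1 = 12
k=4,i=4: not 4>4, c = 12+3 = 15
k=5,i=1: 5>1, c = 15+4 = 19
k=5,i=2: 5>2, c = 19+3 = 22
k=5,i=3: 5>3, c = 22+2 = 24
k=5,i=4: 5>4, c = 24+1 = 25
k=5,i=5: not 5>5, c = 25+3 = 28
k=6,i=1: 6>1, c = 28+5 = 33
k=6,i=2: 6>2, c = 33+4 = 37
k=6,i=3: 6>3, c = 37+3 = 40
k=6,i=4: 6>4, c = 40+2 = 42
k=6,i=5: 6>5, c = 42+1 = 43
k=6,i=6: not 6>6, c = 43+3 = 46
k=7,i=1: 7>1, c = 46+6 = 52
k=7,i=2: 7>2, c = 52+5 = 57
k=7,i=3: 7>3, c = 57+4 = 61
k=7,i=4: 7>4, c = 61+3 = 64
k=7,i=5: 7>5, c = 64+2 = 66
k=7,i=6: 7>6, c = 66+1 = 67
k=7,i=7: not 7>7, c = 67+3 = 70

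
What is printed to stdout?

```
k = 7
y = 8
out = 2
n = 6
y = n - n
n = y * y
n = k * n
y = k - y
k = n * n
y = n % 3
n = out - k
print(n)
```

y = 6-6 = 0
n = 0*0 = 0
n = 7*0 = 0
y = 7-0 = 7
k = 0*0 = 0
y = 0%3 = 0
n = 2-0 = 2

2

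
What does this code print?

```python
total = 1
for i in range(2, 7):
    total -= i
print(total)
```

-19

i=2: total = 1-2 = -1
i=3: total = (-1)-3 = -4
i=4: total = (-4)-4 = -8
i=5: total = (-8)-5 = -13
i=6: total = (-13)-6 = -19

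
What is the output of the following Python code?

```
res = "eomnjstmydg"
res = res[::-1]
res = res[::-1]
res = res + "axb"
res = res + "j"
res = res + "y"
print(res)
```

reverse → 'gdymtsjnmoe'
reverse → 'eomnjstmydg'
+ 'axb' → 'eomnjstmydgaxb'
+ 'j' → 'eomnjstmydgaxbj'
+ 'y' → 'eomnjstmydgaxbjy'

eomnjstmydgaxbjy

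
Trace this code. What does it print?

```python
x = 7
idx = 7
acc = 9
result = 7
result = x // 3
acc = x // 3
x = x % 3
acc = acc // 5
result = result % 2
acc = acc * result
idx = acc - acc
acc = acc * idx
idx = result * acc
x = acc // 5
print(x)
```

result = 7//3 = 2
acc = 7//3 = 2
x = 7%3 = 1
acc = 2//5 = 0
result = 2%2 = 0
acc = 0*0 = 0
idx = 0-0 = 0
acc = 0*0 = 0
idx = 0*0 = 0
x = 0//5 = 0

0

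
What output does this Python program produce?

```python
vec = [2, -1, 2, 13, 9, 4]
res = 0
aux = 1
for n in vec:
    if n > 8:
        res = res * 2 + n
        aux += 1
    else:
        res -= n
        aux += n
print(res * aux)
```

n=2: not >8, res = 0-2 = -2; aux=3
n=-1: not >8, res = (-2)-(-1) = -1; aux=2
n=2: not >8, res = (-1)-2 = -3; aux=4
n=13: >8, res = (-3)*2+13 = 7; aux=5
n=9: >8, res = 7*2+9 = 23; aux=6
n=4: not >8, res = 23-4 = 19; aux=10
res*aux = 19*10 = 190

190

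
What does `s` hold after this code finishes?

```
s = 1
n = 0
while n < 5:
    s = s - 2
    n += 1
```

-9

n=0: s = 1-2 = -1
n=1: s = (-1)-2 = -3
n=2: s = (-3)-2 = -5
n=3: s = (-5)-2 = -7
n=4: s = (-7)-2 = -9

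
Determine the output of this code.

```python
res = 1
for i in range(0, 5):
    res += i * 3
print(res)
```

i=0: res = 1+0*3 = 1
i=1: res = 1+1*3 = 4
i=2: res = 4+2*3 = 10
i=3: res = 10+3*3 = 19
i=4: res = 19+4*3 = 31

31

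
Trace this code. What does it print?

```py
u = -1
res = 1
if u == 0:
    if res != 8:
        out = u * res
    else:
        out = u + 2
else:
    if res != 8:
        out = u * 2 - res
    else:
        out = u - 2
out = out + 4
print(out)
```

1

u=-1, res=1
u == 0 is False; res != 8 is True
→ out = u * 2 - res = -3
out = (-3)+4 = 1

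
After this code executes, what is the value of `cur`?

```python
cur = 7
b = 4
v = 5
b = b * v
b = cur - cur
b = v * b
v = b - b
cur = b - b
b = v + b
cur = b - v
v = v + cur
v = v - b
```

0

b = 4*5 = 20
b = 7-7 = 0
b = 5*0 = 0
v = 0-0 = 0
cur = 0-0 = 0
b = 0+0 = 0
cur = 0-0 = 0
v = 0+0 = 0
v = 0-0 = 0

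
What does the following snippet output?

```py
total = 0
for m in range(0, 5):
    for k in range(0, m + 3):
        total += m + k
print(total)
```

115

m=0,k=0: total = 0+0 = 0
m=0,k=1: total = 0+1 = 1
m=0,k=2: total = 1+2 = 3
m=1,k=0: total = 3+1 = 4
m=1,k=1: total = 4+2 = 6
m=1,k=2: total = 6+3 = 9
m=1,k=3: total = 9+4 = 13
m=2,k=0: total = 13+2 = 15
m=2,k=1: total = 15+3 = 18
m=2,k=2: total = 18+4 = 22
m=2,k=3: total = 22+5 = 27
m=2,k=4: total = 27+6 = 33
m=3,k=0: total = 33+3 = 36
m=3,k=1: total = 36+4 = 40
m=3,k=2: total = 40+5 = 45
m=3,k=3: total = 45+6 = 51
m=3,k=4: total = 51+7 = 58
m=3,k=5: total = 58+8 = 66
m=4,k=0: total = 66+4 = 70
m=4,k=1: total = 70+5 = 75
m=4,k=2: total = 75+6 = 81
m=4,k=3: total = 81+7 = 88
m=4,k=4: total = 88+8 = 96
m=4,k=5: total = 96+9 = 105
m=4,k=6: total = 105+10 = 115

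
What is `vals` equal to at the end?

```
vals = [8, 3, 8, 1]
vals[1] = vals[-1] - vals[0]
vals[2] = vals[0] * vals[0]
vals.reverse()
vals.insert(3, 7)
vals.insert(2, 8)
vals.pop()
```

[1, 64, 8, -7, 7]

vals[1] = vals[-1]-vals[0] = 1-8 = -7 → [8, -7, 8, 1]
vals[2] = vals[0]*vals[0] = 8*8 = 64 → [8, -7, 64, 1]
reverse → [1, 64, -7, 8]
insert 7 at 3 → [1, 64, -7, 7, 8]
insert 8 at 2 → [1, 64, 8, -7, 7, 8]
pop() removes 8 → [1, 64, 8, -7, 7]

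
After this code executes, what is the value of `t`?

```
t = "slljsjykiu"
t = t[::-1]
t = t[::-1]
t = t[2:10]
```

'ljsjykiu'

reverse → 'uikyjsjlls'
reverse → 'slljsjykiu'
slice [2:10] → 'ljsjykiu'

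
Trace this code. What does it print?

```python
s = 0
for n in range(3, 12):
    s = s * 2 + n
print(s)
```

2035

n=3: s = 0*2+3 = 3
n=4: s = 3*2+4 = 10
n=5: s = 10*2+5 = 25
n=6: s = 25*2+6 = 56
n=7: s = 56*2+7 = 119
n=8: s = 119*2+8 = 246
n=9: s = 246*2+9 = 501
n=10: s = 501*2+10 = 1012
n=11: s = 1012*2+11 = 2035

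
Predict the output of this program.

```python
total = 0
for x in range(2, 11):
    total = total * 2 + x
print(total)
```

1524

x=2: total = 0*2+2 = 2
x=3: total = 2*2+3 = 7
x=4: total = 7*2+4 = 18
x=5: total = 18*2+5 = 41
x=6: total = 41*2+6 = 88
x=7: total = 88*2+7 = 183
x=8: total = 183*2+8 = 374
x=9: total = 374*2+9 = 757
x=10: total = 757*2+10 = 1524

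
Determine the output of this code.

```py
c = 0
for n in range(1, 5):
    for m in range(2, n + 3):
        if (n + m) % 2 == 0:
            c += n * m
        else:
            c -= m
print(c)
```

n=1,m=2: odd sum, c = 0-2 = -2
n=1,m=3: even sum, c = (-2)+3 = 1
n=2,m=2: even sum, c = 1+4 = 5
n=2,m=3: odd sum, c = 5-3 = 2
n=2,m=4: even sum, c = 2+8 = 10
n=3,m=2: odd sum, c = 10-2 = 8
n=3,m=3: even sum, c = 8+9 = 17
n=3,m=4: odd sum, c = 17-4 = 13
n=3,m=5: even sum, c = 13+15 = 28
n=4,m=2: even sum, c = 28+8 = 36
n=4,m=3: odd sum, c = 36-3 = 33
n=4,m=4: even sum, c = 33+16 = 49
n=4,m=5: odd sum, c = 49-5 = 44
n=4,m=6: even sum, c = 44+24 = 68

68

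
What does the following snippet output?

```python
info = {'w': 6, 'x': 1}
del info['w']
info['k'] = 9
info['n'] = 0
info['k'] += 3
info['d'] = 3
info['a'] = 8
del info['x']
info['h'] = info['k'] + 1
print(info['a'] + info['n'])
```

del 'w' → {'x': 1}
info['k'] = 9 → {'x': 1, 'k': 9}
info['n'] = 0 → {'x': 1, 'k': 9, 'n': 0}
info['k'] = 9+3 = 12 → {'x': 1, 'k': 12, 'n': 0}
info['d'] = 3 → {'x': 1, 'k': 12, 'n': 0, 'd': 3}
info['a'] = 8 → {'x': 1, 'k': 12, 'n': 0, 'd': 3, 'a': 8}
del 'x' → {'k': 12, 'n': 0, 'd': 3, 'a': 8}
info['h'] = info['k']+1 = 13 → {'k': 12, 'n': 0, 'd': 3, 'a': 8, 'h': 13}
info['a']+info['n'] = 8+0 = 8

8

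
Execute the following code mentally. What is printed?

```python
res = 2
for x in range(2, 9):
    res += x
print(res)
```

37

x=2: res = 2+2 = 4
x=3: res = 4+3 = 7
x=4: res = 7+4 = 11
x=5: res = 11+5 = 16
x=6: res = 16+6 = 22
x=7: res = 22+7 = 29
x=8: res = 29+8 = 37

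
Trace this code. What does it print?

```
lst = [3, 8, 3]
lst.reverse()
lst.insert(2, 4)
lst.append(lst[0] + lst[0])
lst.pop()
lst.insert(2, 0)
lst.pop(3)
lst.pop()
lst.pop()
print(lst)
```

reverse → [3, 8, 3]
insert 4 at 2 → [3, 8, 4, 3]
append lst[0]+lst[0] = 3+3 = 6 → [3, 8, 4, 3, 6]
pop() removes 6 → [3, 8, 4, 3]
insert 0 at 2 → [3, 8, 0, 4, 3]
pop(3) removes 4 → [3, 8, 0, 3]
pop() removes 3 → [3, 8, 0]
pop() removes 0 → [3, 8]

[3, 8]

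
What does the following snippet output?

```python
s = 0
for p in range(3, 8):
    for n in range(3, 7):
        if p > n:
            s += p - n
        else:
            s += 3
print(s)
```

p=3,n=3: not 3>3, s = 0+3 = 3
p=3,n=4: not 3>4, s = 3+3 = 6
p=3,n=5: not 3>5, s = 6+3 = 9
p=3,n=6: not 3>6, s = 9+3 = 12
p=4,n=3: 4>3, s = 12+1 = 13
p=4,n=4: not 4>4, s = 13+3 = 16
p=4,n=5: not 4>5, s = 16+3 = 19
p=4,n=6: not 4>6, s = 19+3 = 22
p=5,n=3: 5>3, s = 22+2 = 24
p=5,n=4: 5>4, s = 24+1 = 25
p=5,n=5: not 5>5, s = 25+3 = 28
p=5,n=6: not 5>6, s = 28+3 = 31
p=6,n=3: 6>3, s = 31+3 = 34
p=6,n=4: 6>4, s = 34+2 = 36
p=6,n=5: 6>5, s = 36+1 = 37
p=6,n=6: not 6>6, s = 37+3 = 40
p=7,n=3: 7>3, s = 40+4 = 44
p=7,n=4: 7>4, s = 44+3 = 47
p=7,n=5: 7>5, s = 47+2 = 49
p=7,n=6: 7>6, s = 49+1 = 50

50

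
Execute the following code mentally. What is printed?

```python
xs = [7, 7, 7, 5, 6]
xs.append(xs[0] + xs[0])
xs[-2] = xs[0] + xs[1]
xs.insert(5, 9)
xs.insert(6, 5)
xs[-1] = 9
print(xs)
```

append xs[0]+xs[0] = 7+7 = 14 → [7, 7, 7, 5, 6, 14]
xs[-2] = xs[0]+xs[1] = 7+7 = 14 → [7, 7, 7, 5, 14, 14]
insert 9 at 5 → [7, 7, 7, 5, 14, 9, 14]
insert 5 at 6 → [7, 7, 7, 5, 14, 9, 5, 14]
xs[-1] = 9 → [7, 7, 7, 5, 14, 9, 5, 9]

[7, 7, 7, 5, 14, 9, 5, 9]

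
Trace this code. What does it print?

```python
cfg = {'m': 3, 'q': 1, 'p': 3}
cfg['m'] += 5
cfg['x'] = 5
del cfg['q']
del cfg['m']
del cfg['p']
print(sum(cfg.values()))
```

cfg['m'] = 3+5 = 8 → {'m': 8, 'q': 1, 'p': 3}
cfg['x'] = 5 → {'m': 8, 'q': 1, 'p': 3, 'x': 5}
del 'q' → {'m': 8, 'p': 3, 'x': 5}
del 'm' → {'p': 3, 'x': 5}
del 'p' → {'x': 5}
sum of values = 5

5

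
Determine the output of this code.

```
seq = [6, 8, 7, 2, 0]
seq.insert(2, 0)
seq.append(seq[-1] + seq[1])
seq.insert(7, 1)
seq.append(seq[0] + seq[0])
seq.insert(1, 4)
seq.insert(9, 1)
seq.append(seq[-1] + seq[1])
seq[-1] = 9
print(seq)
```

insert 0 at 2 → [6, 8, 0, 7, 2, 0]
append seq[-1]+seq[1] = 0+8 = 8 → [6, 8, 0, 7, 2, 0, 8]
insert 1 at 7 → [6, 8, 0, 7, 2, 0, 8, 1]
append seq[0]+seq[0] = 6+6 = 12 → [6, 8, 0, 7, 2, 0, 8, 1, 12]
insert 4 at 1 → [6, 4, 8, 0, 7, 2, 0, 8, 1, 12]
insert 1 at 9 → [6, 4, 8, 0, 7, 2, 0, 8, 1, 1, 12]
append seq[-1]+seq[1] = 12+4 = 16 → [6, 4, 8, 0, 7, 2, 0, 8, 1, 1, 12, 16]
seq[-1] = 9 → [6, 4, 8, 0, 7, 2, 0, 8, 1, 1, 12, 9]

[6, 4, 8, 0, 7, 2, 0, 8, 1, 1, 12, 9]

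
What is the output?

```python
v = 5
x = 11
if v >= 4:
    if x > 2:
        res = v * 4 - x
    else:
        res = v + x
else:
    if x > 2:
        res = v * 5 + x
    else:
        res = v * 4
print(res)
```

9

v=5, x=11
v >= 4 is True; x > 2 is True
→ res = v * 4 - x = 9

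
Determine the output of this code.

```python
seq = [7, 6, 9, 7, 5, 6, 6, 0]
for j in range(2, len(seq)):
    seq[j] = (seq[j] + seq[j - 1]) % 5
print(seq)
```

[7, 6, 0, 2, 2, 3, 4, 4]

j=2: seq[2] = (9+6)%5 = 0 → [7, 6, 0, 7, 5, 6, 6, 0]
j=3: seq[3] = (7+0)%5 = 2 → [7, 6, 0, 2, 5, 6, 6, 0]
j=4: seq[4] = (5+2)%5 = 2 → [7, 6, 0, 2, 2, 6, 6, 0]
j=5: seq[5] = (6+2)%5 = 3 → [7, 6, 0, 2, 2, 3, 6, 0]
j=6: seq[6] = (6+3)%5 = 4 → [7, 6, 0, 2, 2, 3, 4, 0]
j=7: seq[7] = (0+4)%5 = 4 → [7, 6, 0, 2, 2, 3, 4, 4]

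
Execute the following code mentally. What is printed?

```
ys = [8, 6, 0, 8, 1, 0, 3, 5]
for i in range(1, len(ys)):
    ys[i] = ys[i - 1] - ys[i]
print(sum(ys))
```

i=1: ys[1] = 8-6 = 2 → [8, 2, 0, 8, 1, 0, 3, 5]
i=2: ys[2] = 2-0 = 2 → [8, 2, 2, 8, 1, 0, 3, 5]
i=3: ys[3] = 2-8 = -6 → [8, 2, 2, -6, 1, 0, 3, 5]
i=4: ys[4] = (-6)-1 = -7 → [8, 2, 2, -6, -7, 0, 3, 5]
i=5: ys[5] = (-7)-0 = -7 → [8, 2, 2, -6, -7, -7, 3, 5]
i=6: ys[6] = (-7)-3 = -10 → [8, 2, 2, -6, -7, -7, -10, 5]
i=7: ys[7] = (-10)-5 = -15 → [8, 2, 2, -6, -7, -7, -10, -15]
sum = -33

-33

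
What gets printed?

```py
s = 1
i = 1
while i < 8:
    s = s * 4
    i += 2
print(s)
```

i=1: s = 1*4 = 4
i=3: s = 4*4 = 16
i=5: s = 16*4 = 64
i=7: s = 64*4 = 256

256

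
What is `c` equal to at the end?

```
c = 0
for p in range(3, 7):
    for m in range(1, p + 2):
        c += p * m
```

363

p=3,m=1: c = 0+3 = 3
p=3,m=2: c = 3+6 = 9
p=3,m=3: c = 9+9 = 18
p=3,m=4: c = 18+12 = 30
p=4,m=1: c = 30+4 = 34
p=4,m=2: c = 34+8 = 42
p=4,m=3: c = 42+12 = 54
p=4,m=4: c = 54+16 = 70
p=4,m=5: c = 70+20 = 90
p=5,m=1: c = 90+5 = 95
p=5,m=2: c = 95+10 = 105
p=5,m=3: c = 105+15 = 120
p=5,m=4: c = 120+20 = 140
p=5,m=5: c = 140+25 = 165
p=5,m=6: c = 165+30 = 195
p=6,m=1: c = 195+6 = 201
p=6,m=2: c = 201+12 = 213
p=6,m=3: c = 213+18 = 231
p=6,m=4: c = 231+24 = 255
p=6,m=5: c = 255+30 = 285
p=6,m=6: c = 285+36 = 321
p=6,m=7: c = 321+42 = 363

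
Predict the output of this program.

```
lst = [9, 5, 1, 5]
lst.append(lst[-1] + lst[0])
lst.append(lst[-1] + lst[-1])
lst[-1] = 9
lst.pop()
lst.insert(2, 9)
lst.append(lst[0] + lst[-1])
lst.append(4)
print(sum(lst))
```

70

append lst[-1]+lst[0] = 5+9 = 14 → [9, 5, 1, 5, 14]
append lst[-1]+lst[-1] = 14+14 = 28 → [9, 5, 1, 5, 14, 28]
lst[-1] = 9 → [9, 5, 1, 5, 14, 9]
pop() removes 9 → [9, 5, 1, 5, 14]
insert 9 at 2 → [9, 5, 9, 1, 5, 14]
append lst[0]+lst[-1] = 9+14 = 23 → [9, 5, 9, 1, 5, 14, 23]
append 4 → [9, 5, 9, 1, 5, 14, 23, 4]
sum = 70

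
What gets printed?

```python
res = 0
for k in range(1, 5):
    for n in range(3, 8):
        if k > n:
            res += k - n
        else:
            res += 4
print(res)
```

77

k=1,n=3: not 1>3, res = 0+4 = 4
k=1,n=4: not 1>4, res = 4+4 = 8
k=1,n=5: not 1>5, res = 8+4 = 12
k=1,n=6: not 1>6, res = 12+4 = 16
k=1,n=7: not 1>7, res = 16+4 = 20
k=2,n=3: not 2>3, res = 20+4 = 24
k=2,n=4: not 2>4, res = 24+4 = 28
k=2,n=5: not 2>5, res = 28+4 = 32
k=2,n=6: not 2>6, res = 32+4 = 36
k=2,n=7: not 2>7, res = 36+4 = 40
k=3,n=3: not 3>3, res = 40+4 = 44
k=3,n=4: not 3>4, res = 44+4 = 48
k=3,n=5: not 3>5, res = 48+4 = 52
k=3,n=6: not 3>6, res = 52+4 = 56
k=3,n=7: not 3>7, res = 56+4 = 60
k=4,n=3: 4>3, res = 60+1 = 61
k=4,n=4: not 4>4, res = 61+4 = 65
k=4,n=5: not 4>5, res = 65+4 = 69
k=4,n=6: not 4>6, res = 69+4 = 73
k=4,n=7: not 4>7, res = 73+4 = 77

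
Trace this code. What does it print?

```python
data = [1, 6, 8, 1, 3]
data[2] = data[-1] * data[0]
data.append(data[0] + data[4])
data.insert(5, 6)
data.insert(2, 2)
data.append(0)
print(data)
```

data[2] = data[-1]*data[0] = 3*1 = 3 → [1, 6, 3, 1, 3]
append data[0]+data[4] = 1+3 = 4 → [1, 6, 3, 1, 3, 4]
insert 6 at 5 → [1, 6, 3, 1, 3, 6, 4]
insert 2 at 2 → [1, 6, 2, 3, 1, 3, 6, 4]
append 0 → [1, 6, 2, 3, 1, 3, 6, 4, 0]

[1, 6, 2, 3, 1, 3, 6, 4, 0]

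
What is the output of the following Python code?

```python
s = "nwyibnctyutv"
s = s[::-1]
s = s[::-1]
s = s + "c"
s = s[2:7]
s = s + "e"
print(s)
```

yibnce

reverse → 'vtuytcnbiywn'
reverse → 'nwyibnctyutv'
+ 'c' → 'nwyibnctyutvc'
slice [2:7] → 'yibnc'
+ 'e' → 'yibnce'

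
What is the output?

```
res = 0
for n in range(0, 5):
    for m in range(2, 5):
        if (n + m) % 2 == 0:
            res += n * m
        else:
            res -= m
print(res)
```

27

n=0,m=2: even sum, res = 0+0 = 0
n=0,m=3: odd sum, res = 0-3 = -3
n=0,m=4: even sum, res = (-3)+0 = -3
n=1,m=2: odd sum, res = (-3)-2 = -5
n=1,m=3: even sum, res = (-5)+3 = -2
n=1,m=4: odd sum, res = (-2)-4 = -6
n=2,m=2: even sum, res = (-6)+4 = -2
n=2,m=3: odd sum, res = (-2)-3 = -5
n=2,m=4: even sum, res = (-5)+8 = 3
n=3,m=2: odd sum, res = 3-2 = 1
n=3,m=3: even sum, res = 1+9 = 10
n=3,m=4: odd sum, res = 10-4 = 6
n=4,m=2: even sum, res = 6+8 = 14
n=4,m=3: odd sum, res = 14-3 = 11
n=4,m=4: even sum, res = 11+16 = 27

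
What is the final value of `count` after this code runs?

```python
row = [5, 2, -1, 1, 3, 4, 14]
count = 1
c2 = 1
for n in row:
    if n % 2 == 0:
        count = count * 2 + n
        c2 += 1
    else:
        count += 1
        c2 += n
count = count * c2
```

696

n=5: not even, count = 1+1 = 2; c2=6
n=2: even, count = 2*2+2 = 6; c2=7
n=-1: not even, count = 6+1 = 7; c2=6
n=1: not even, count = 7+1 = 8; c2=7
n=3: not even, count = 8+1 = 9; c2=10
n=4: even, count = 9*2+4 = 22; c2=11
n=14: even, count = 22*2+14 = 58; c2=12
count*c2 = 58*12 = 696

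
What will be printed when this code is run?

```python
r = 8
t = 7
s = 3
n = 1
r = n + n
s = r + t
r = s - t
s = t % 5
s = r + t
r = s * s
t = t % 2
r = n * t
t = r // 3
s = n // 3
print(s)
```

r = 1+1 = 2
s = 2+7 = 9
r = 9-7 = 2
s = 7%5 = 2
s = 2+7 = 9
r = 9*9 = 81
t = 7%2 = 1
r = 1*1 = 1
t = 1//3 = 0
s = 1//3 = 0

0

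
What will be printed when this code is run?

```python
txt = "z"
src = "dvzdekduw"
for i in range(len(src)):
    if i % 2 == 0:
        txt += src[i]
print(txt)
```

i=0: add 'd' → 'zd'
i=1: skip
i=2: add 'z' → 'zdz'
i=3: skip
i=4: add 'e' → 'zdze'
i=5: skip
i=6: add 'd' → 'zdzed'
i=7: skip
i=8: add 'w' → 'zdzedw'

zdzedw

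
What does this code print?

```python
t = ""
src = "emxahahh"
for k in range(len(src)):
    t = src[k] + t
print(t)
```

k=0: prepend 'e' → 'e'
k=1: prepend 'm' → 'me'
k=2: prepend 'x' → 'xme'
k=3: prepend 'a' → 'axme'
k=4: prepend 'h' → 'haxme'
k=5: prepend 'a' → 'ahaxme'
k=6: prepend 'h' → 'hahaxme'
k=7: prepend 'h' → 'hhahaxme'

hhahaxme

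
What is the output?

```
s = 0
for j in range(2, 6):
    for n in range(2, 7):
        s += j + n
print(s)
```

150

j=2,n=2: s = 0+4 = 4
j=2,n=3: s = 4+5 = 9
j=2,n=4: s = 9+6 = 15
j=2,n=5: s = 15+7 = 22
j=2,n=6: s = 22+8 = 30
j=3,n=2: s = 30+5 = 35
j=3,n=3: s = 35+6 = 41
j=3,n=4: s = 41+7 = 48
j=3,n=5: s = 48+8 = 56
j=3,n=6: s = 56+9 = 65
j=4,n=2: s = 65+6 = 71
j=4,n=3: s = 71+7 = 78
j=4,n=4: s = 78+8 = 86
j=4,n=5: s = 86+9 = 95
j=4,n=6: s = 95+10 = 105
j=5,n=2: s = 105+7 = 112
j=5,n=3: s = 112+8 = 120
j=5,n=4: s = 120+9 = 129
j=5,n=5: s = 129+10 = 139
j=5,n=6: s = 139+11 = 150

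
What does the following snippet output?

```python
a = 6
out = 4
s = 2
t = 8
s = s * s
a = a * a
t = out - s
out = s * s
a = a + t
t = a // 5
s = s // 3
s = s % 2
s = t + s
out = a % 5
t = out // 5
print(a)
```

s = 2*2 = 4
a = 6*6 = 36
t = 4-4 = 0
out = 4*4 = 16
a = 36+0 = 36
t = 36//5 = 7
s = 4//3 = 1
s = 1%2 = 1
s = 7+1 = 8
out = 36%5 = 1
t = 1//5 = 0

36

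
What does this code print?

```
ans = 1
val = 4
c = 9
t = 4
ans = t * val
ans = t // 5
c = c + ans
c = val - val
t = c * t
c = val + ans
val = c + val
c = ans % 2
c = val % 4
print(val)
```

ans = 4*4 = 16
ans = 4//5 = 0
c = 9+0 = 9
c = 4-4 = 0
t = 0*4 = 0
c = 4+0 = 4
val = 4+4 = 8
c = 0%2 = 0
c = 8%4 = 0

8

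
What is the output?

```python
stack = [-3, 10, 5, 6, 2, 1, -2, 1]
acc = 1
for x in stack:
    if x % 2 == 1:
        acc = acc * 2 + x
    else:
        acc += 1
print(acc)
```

33

x=-3: odd, acc = 1*2+(-3) = -1
x=10: not odd, acc = (-1)+1 = 0
x=5: odd, acc = 0*2+5 = 5
x=6: not odd, acc = 5+1 = 6
x=2: not odd, acc = 6+1 = 7
x=1: odd, acc = 7*2+1 = 15
x=-2: not odd, acc = 15+1 = 16
x=1: odd, acc = 16*2+1 = 33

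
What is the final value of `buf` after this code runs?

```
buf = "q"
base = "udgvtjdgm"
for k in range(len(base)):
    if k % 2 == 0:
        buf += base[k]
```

'qugtdm'

k=0: add 'u' → 'qu'
k=1: skip
k=2: add 'g' → 'qug'
k=3: skip
k=4: add 't' → 'qugt'
k=5: skip
k=6: add 'd' → 'qugtd'
k=7: skip
k=8: add 'm' → 'qugtdm'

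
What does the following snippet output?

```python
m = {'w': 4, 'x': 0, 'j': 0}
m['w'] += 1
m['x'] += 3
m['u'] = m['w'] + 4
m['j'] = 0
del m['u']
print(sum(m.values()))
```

m['w'] = 4+1 = 5 → {'w': 5, 'x': 0, 'j': 0}
m['x'] = 0+3 = 3 → {'w': 5, 'x': 3, 'j': 0}
m['u'] = m['w']+4 = 9 → {'w': 5, 'x': 3, 'j': 0, 'u': 9}
m['j'] = 0 → {'w': 5, 'x': 3, 'j': 0, 'u': 9}
del 'u' → {'w': 5, 'x': 3, 'j': 0}
sum of values = 8

8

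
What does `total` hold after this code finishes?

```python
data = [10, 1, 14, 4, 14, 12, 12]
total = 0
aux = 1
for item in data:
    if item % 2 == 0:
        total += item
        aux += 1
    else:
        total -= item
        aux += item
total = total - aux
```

item=10: even, total = 0+10 = 10; aux=2
item=1: not even, total = 10-1 = 9; aux=3
item=14: even, total = 9+14 = 23; aux=4
item=4: even, total = 23+4 = 27; aux=5
item=14: even, total = 27+14 = 41; aux=6
item=12: even, total = 41+12 = 53; aux=7
item=12: even, total = 53+12 = 65; aux=8
total-aux = 65-8 = 57

57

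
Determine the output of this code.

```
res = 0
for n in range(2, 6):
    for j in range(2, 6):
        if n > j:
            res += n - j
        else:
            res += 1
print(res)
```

20

n=2,j=2: not 2>2, res = 0+1 = 1
n=2,j=3: not 2>3, res = 1+1 = 2
n=2,j=4: not 2>4, res = 2+1 = 3
n=2,j=5: not 2>5, res = 3+1 = 4
n=3,j=2: 3>2, res = 4+1 = 5
n=3,j=3: not 3>3, res = 5+1 = 6
n=3,j=4: not 3>4, res = 6+1 = 7
n=3,j=5: not 3>5, res = 7+1 = 8
n=4,j=2: 4>2, res = 8+2 = 10
n=4,j=3: 4>3, res = 10+1 = 11
n=4,j=4: not 4>4, res = 11+1 = 12
n=4,j=5: not 4>5, res = 12+1 = 13
n=5,j=2: 5>2, res = 13+3 = 16
n=5,j=3: 5>3, res = 16+2 = 18
n=5,j=4: 5>4, res = 18+1 = 19
n=5,j=5: not 5>5, res = 19+1 = 20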